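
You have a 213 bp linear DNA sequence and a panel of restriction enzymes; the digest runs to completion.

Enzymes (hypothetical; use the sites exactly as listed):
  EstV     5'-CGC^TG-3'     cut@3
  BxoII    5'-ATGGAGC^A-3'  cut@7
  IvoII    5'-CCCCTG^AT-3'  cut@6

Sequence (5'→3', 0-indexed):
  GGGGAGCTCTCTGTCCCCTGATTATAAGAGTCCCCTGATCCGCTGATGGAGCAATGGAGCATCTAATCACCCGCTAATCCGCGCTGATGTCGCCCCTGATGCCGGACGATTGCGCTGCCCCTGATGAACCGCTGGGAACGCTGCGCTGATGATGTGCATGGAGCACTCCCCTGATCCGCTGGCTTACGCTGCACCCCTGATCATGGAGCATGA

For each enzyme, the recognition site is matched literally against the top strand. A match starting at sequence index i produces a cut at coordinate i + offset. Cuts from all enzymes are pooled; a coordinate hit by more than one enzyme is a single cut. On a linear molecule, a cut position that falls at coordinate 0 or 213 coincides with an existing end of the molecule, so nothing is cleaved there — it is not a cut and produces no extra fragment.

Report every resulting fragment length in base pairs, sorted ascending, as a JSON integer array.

Scan for sites:
  EstV (CGCTG, off=3): starts [40, 81, 112, 129, 138, 143, 176, 186] → cuts [43, 84, 115, 132, 141, 146, 179, 189]
  BxoII (ATGGAGCA, off=7): starts [45, 53, 157, 202] → cuts [52, 60, 164, 209]
  IvoII (CCCCTGAT, off=6): starts [14, 31, 92, 117, 167, 193] → cuts [20, 37, 98, 123, 173, 199]

All cut coordinates (distinct, sorted): [20, 37, 43, 52, 60, 84, 98, 115, 123, 132, 141, 146, 164, 173, 179, 189, 199, 209]

Fragment lengths:
  [0,20): 20 bp
  [20,37): 17 bp
  [37,43): 6 bp
  [43,52): 9 bp
  [52,60): 8 bp
  [60,84): 24 bp
  [84,98): 14 bp
  [98,115): 17 bp
  [115,123): 8 bp
  [123,132): 9 bp
  [132,141): 9 bp
  [141,146): 5 bp
  [146,164): 18 bp
  [164,173): 9 bp
  [173,179): 6 bp
  [179,189): 10 bp
  [189,199): 10 bp
  [199,209): 10 bp
  [209,213): 4 bp

[4,5,6,6,8,8,9,9,9,9,10,10,10,14,17,17,18,20,24]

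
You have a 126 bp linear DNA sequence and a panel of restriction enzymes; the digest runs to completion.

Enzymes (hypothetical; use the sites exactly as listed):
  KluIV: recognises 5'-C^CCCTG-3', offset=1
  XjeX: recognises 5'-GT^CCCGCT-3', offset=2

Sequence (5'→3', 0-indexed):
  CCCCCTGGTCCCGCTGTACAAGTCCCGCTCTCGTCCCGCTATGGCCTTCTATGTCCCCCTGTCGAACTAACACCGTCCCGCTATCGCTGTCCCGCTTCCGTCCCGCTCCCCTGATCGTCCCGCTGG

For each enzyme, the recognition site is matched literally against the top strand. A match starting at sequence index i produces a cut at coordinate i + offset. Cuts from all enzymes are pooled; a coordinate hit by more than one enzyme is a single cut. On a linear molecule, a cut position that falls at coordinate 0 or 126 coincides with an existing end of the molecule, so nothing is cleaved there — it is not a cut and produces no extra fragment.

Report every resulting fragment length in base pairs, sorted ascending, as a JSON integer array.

[2,7,7,8,10,11,11,14,14,20,22]

Site scan:
  KluIV CCCCTG/1: at [1, 55, 107] ⇒ [2, 56, 108]
  XjeX GTCCCGCT/2: at [7, 21, 32, 74, 88, 99, 116] ⇒ [9, 23, 34, 76, 90, 101, 118]

Pooled cuts: [2, 9, 23, 34, 56, 76, 90, 101, 108, 118]

Fragment lengths:
  [0,2): 2 bp
  [2,9): 7 bp
  [9,23): 14 bp
  [23,34): 11 bp
  [34,56): 22 bp
  [56,76): 20 bp
  [76,90): 14 bp
  [90,101): 11 bp
  [101,108): 7 bp
  [108,118): 10 bp
  [118,126): 8 bp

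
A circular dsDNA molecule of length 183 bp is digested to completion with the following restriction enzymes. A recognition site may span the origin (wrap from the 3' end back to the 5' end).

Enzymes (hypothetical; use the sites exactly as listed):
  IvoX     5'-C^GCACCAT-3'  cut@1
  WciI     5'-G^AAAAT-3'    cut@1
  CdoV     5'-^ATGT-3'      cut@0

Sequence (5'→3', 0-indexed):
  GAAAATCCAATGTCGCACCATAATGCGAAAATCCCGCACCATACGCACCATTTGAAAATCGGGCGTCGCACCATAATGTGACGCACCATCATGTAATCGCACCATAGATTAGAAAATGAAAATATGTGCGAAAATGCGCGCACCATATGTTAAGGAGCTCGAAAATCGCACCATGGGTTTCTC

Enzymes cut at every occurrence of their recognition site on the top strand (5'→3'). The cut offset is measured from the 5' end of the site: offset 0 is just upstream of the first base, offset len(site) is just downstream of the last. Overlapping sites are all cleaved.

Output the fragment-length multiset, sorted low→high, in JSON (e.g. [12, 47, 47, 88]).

[5,5,6,6,7,7,7,8,8,8,8,8,9,9,10,13,13,14,15,17]

Scan for sites:
  IvoX CGCACCAT/1: at [13, 34, 43, 66, 81, 97, 138, 166] ⇒ [14, 35, 44, 67, 82, 98, 139, 167]
  WciI GAAAAT/1: at [0, 26, 53, 111, 117, 129, 160] ⇒ [1, 27, 54, 112, 118, 130, 161]
  CdoV ATGT/0: at [9, 75, 90, 123, 146] ⇒ [9, 75, 90, 123, 146]

Pooled cuts: [1, 9, 14, 27, 35, 44, 54, 67, 75, 82, 90, 98, 112, 118, 123, 130, 139, 146, 161, 167]

Fragment lengths:
  1→9: 8 bp
  9→14: 5 bp
  14→27: 13 bp
  27→35: 8 bp
  35→44: 9 bp
  44→54: 10 bp
  54→67: 13 bp
  67→75: 8 bp
  75→82: 7 bp
  82→90: 8 bp
  90→98: 8 bp
  98→112: 14 bp
  112→118: 6 bp
  118→123: 5 bp
  123→130: 7 bp
  130→139: 9 bp
  139→146: 7 bp
  146→161: 15 bp
  161→167: 6 bp
  167→1 (wrap): 183-167+1 = 17 bp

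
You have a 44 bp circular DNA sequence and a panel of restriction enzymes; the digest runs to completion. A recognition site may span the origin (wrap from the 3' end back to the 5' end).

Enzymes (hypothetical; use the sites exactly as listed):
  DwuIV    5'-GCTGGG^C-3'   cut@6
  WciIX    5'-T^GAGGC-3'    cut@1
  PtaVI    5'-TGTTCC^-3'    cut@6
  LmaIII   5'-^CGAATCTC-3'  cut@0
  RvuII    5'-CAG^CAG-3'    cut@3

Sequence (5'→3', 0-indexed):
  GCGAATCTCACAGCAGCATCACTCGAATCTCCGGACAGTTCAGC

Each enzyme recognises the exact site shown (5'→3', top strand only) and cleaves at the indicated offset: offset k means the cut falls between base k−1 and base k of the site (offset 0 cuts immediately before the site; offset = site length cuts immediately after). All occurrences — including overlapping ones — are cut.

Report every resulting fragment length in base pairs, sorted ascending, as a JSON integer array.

Per-enzyme occurrences:
  DwuIV (GCTGGGC, off=6): no sites
  WciIX (TGAGGC, off=1): no sites
  PtaVI (TGTTCC, off=6): no sites
  LmaIII CGAATCTC/0: at [1, 23] ⇒ [1, 23]
  RvuII CAGCAG/3: at [10] ⇒ [13]

All cut coordinates (distinct, sorted): [1, 13, 23]

Fragments:
  1→13: 12 bp
  13→23: 10 bp
  23→1 (wrap): 44-23+1 = 22 bp

[10,12,22]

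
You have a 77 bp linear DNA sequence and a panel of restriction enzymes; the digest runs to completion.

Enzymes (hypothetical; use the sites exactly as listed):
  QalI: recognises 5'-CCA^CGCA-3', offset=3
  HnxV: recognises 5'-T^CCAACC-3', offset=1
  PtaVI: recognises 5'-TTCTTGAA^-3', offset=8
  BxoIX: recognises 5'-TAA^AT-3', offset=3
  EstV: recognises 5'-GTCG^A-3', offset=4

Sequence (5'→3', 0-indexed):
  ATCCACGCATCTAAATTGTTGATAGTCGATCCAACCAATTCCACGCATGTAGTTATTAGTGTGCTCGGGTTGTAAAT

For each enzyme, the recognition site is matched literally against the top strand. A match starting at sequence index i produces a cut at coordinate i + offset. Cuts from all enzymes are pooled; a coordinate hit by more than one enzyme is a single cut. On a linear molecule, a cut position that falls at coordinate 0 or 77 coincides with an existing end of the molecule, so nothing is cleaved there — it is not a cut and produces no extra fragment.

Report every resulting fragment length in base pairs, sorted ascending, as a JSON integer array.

[2,2,5,9,13,14,32]

Per-enzyme occurrences:
  QalI (CCACGCA, off=3): starts [2, 40] → cuts [5, 43]
  HnxV (TCCAACC, off=1): starts [29] → cuts [30]
  PtaVI (TTCTTGAA, off=8): no sites
  BxoIX (TAAAT, off=3): starts [11, 72] → cuts [14, 75]
  EstV (GTCGA, off=4): starts [24] → cuts [28]

All cut coordinates (distinct, sorted): [5, 14, 28, 30, 43, 75]

Fragment lengths:
  [0,5): 5 bp
  [5,14): 9 bp
  [14,28): 14 bp
  [28,30): 2 bp
  [30,43): 13 bp
  [43,75): 32 bp
  [75,77): 2 bp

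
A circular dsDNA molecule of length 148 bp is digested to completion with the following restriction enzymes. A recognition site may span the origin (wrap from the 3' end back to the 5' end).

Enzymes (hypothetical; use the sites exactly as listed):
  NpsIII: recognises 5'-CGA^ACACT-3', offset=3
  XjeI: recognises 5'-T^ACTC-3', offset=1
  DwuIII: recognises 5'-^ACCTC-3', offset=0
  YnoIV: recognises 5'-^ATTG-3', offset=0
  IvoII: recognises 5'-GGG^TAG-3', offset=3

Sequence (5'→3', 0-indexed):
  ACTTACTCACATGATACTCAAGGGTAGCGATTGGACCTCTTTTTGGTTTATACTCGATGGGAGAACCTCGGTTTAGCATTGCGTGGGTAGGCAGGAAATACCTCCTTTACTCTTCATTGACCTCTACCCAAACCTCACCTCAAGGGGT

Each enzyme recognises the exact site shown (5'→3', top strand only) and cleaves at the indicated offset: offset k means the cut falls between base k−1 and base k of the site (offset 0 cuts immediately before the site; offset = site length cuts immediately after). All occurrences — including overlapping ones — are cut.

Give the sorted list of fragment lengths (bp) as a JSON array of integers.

[4,5,5,5,7,9,9,10,11,12,12,13,13,16,17]

Scan for sites:
  NpsIII (CGAACACT, off=3): no sites
  XjeI (TACTC, off=1): starts [3, 14, 50, 107] → cuts [4, 15, 51, 108]
  DwuIII (ACCTC, off=0): starts [34, 64, 99, 119, 131, 136] → cuts [34, 64, 99, 119, 131, 136]
  YnoIV (ATTG, off=0): starts [29, 77, 115] → cuts [29, 77, 115]
  IvoII (GGGTAG, off=3): starts [21, 84] → cuts [24, 87]

All cut coordinates (distinct, sorted): [4, 15, 24, 29, 34, 51, 64, 77, 87, 99, 108, 115, 119, 131, 136]

Fragment lengths:
  4→15: 11 bp
  15→24: 9 bp
  24→29: 5 bp
  29→34: 5 bp
  34→51: 17 bp
  51→64: 13 bp
  64→77: 13 bp
  77→87: 10 bp
  87→99: 12 bp
  99→108: 9 bp
  108→115: 7 bp
  115→119: 4 bp
  119→131: 12 bp
  131→136: 5 bp
  136→4 (wrap): 148-136+4 = 16 bp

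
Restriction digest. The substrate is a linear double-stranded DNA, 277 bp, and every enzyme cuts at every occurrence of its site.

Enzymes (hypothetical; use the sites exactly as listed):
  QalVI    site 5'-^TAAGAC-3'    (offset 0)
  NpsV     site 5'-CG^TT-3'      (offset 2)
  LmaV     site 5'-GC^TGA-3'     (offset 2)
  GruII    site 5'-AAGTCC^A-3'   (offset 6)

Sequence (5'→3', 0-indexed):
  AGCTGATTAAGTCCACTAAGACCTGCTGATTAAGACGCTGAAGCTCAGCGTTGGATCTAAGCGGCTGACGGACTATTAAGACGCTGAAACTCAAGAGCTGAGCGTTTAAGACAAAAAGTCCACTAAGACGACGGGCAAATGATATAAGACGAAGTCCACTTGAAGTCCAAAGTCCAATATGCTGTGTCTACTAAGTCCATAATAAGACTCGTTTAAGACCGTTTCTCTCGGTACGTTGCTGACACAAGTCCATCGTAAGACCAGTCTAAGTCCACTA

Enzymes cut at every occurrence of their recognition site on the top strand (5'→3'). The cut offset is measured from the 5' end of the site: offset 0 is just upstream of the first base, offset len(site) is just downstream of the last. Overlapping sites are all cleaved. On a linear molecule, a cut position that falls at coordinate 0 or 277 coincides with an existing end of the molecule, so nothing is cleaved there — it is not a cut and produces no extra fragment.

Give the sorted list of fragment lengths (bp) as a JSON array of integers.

Scan for sites:
  QalVI TAAGAC/0: at [16, 30, 76, 106, 123, 144, 202, 213, 255] ⇒ [16, 30, 76, 106, 123, 144, 202, 213, 255]
  NpsV CGTT/2: at [48, 102, 209, 219, 233] ⇒ [50, 104, 211, 221, 235]
  LmaV GCTGA/2: at [1, 24, 36, 63, 82, 96, 237] ⇒ [3, 26, 38, 65, 84, 98, 239]
  GruII AAGTCCA/6: at [8, 115, 151, 162, 169, 192, 245, 267] ⇒ [14, 121, 157, 168, 175, 198, 251, 273]

Pooled cuts: [3, 14, 16, 26, 30, 38, 50, 65, 76, 84, 98, 104, 106, 121, 123, 144, 157, 168, 175, 198, 202, 211, 213, 221, 235, 239, 251, 255, 273]

Fragments:
  [0,3): 3 bp
  [3,14): 11 bp
  [14,16): 2 bp
  [16,26): 10 bp
  [26,30): 4 bp
  [30,38): 8 bp
  [38,50): 12 bp
  [50,65): 15 bp
  [65,76): 11 bp
  [76,84): 8 bp
  [84,98): 14 bp
  [98,104): 6 bp
  [104,106): 2 bp
  [106,121): 15 bp
  [121,123): 2 bp
  [123,144): 21 bp
  [144,157): 13 bp
  [157,168): 11 bp
  [168,175): 7 bp
  [175,198): 23 bp
  [198,202): 4 bp
  [202,211): 9 bp
  [211,213): 2 bp
  [213,221): 8 bp
  [221,235): 14 bp
  [235,239): 4 bp
  [239,251): 12 bp
  [251,255): 4 bp
  [255,273): 18 bp
  [273,277): 4 bp

[2,2,2,2,3,4,4,4,4,4,6,7,8,8,8,9,10,11,11,11,12,12,13,14,14,15,15,18,21,23]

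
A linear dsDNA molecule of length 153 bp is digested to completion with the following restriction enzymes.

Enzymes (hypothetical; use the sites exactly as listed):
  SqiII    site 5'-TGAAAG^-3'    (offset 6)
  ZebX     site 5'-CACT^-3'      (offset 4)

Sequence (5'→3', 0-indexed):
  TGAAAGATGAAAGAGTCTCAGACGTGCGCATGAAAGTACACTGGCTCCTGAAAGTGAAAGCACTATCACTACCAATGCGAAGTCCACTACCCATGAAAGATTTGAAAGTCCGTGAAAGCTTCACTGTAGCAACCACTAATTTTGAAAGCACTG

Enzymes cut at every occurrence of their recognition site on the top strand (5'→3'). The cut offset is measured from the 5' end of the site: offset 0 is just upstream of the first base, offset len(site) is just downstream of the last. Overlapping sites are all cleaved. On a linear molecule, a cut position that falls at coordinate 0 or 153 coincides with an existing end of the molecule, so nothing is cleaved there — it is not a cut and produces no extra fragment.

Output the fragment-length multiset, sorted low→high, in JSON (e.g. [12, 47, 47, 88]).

[1,4,4,6,6,6,6,7,7,9,10,11,11,12,12,18,23]

Site scan:
  SqiII TGAAAG/6: at [0, 7, 30, 48, 54, 93, 102, 112, 142] ⇒ [6, 13, 36, 54, 60, 99, 108, 118, 148]
  ZebX CACT/4: at [38, 60, 66, 84, 121, 133, 148] ⇒ [42, 64, 70, 88, 125, 137, 152]

Pooled cuts: [6, 13, 36, 42, 54, 60, 64, 70, 88, 99, 108, 118, 125, 137, 148, 152]

Fragments:
  [0,6): 6 bp
  [6,13): 7 bp
  [13,36): 23 bp
  [36,42): 6 bp
  [42,54): 12 bp
  [54,60): 6 bp
  [60,64): 4 bp
  [64,70): 6 bp
  [70,88): 18 bp
  [88,99): 11 bp
  [99,108): 9 bp
  [108,118): 10 bp
  [118,125): 7 bp
  [125,137): 12 bp
  [137,148): 11 bp
  [148,152): 4 bp
  [152,153): 1 bp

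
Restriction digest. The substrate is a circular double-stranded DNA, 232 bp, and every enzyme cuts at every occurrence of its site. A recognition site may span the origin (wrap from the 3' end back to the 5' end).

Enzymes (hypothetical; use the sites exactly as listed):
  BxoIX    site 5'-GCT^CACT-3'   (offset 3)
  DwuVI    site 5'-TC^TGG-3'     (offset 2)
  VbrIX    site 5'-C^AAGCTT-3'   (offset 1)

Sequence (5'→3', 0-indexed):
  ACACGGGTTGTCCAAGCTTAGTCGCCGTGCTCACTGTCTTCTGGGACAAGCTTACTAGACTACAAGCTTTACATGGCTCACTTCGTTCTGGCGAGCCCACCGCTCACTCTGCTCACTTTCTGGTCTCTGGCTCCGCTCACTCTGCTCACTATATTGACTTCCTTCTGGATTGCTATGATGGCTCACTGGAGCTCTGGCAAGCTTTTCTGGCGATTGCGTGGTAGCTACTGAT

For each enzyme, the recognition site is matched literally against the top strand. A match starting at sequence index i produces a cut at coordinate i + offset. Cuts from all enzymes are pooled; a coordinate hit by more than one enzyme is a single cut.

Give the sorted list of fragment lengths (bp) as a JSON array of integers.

[4,6,7,7,9,9,9,10,10,10,11,15,16,16,18,18,19,38]

Site scan:
  BxoIX GCTCACT/3: at [28, 75, 101, 110, 134, 143, 180] ⇒ [31, 78, 104, 113, 137, 146, 183]
  DwuVI TCTGG/2: at [39, 86, 118, 125, 163, 192, 205] ⇒ [41, 88, 120, 127, 165, 194, 207]
  VbrIX CAAGCTT/1: at [12, 46, 62, 197] ⇒ [13, 47, 63, 198]

Pooled cuts: [13, 31, 41, 47, 63, 78, 88, 104, 113, 120, 127, 137, 146, 165, 183, 194, 198, 207]

Fragments:
  13→31: 18 bp
  31→41: 10 bp
  41→47: 6 bp
  47→63: 16 bp
  63→78: 15 bp
  78→88: 10 bp
  88→104: 16 bp
  104→113: 9 bp
  113→120: 7 bp
  120→127: 7 bp
  127→137: 10 bp
  137→146: 9 bp
  146→165: 19 bp
  165→183: 18 bp
  183→194: 11 bp
  194→198: 4 bp
  198→207: 9 bp
  207→13 (wrap): 232-207+13 = 38 bp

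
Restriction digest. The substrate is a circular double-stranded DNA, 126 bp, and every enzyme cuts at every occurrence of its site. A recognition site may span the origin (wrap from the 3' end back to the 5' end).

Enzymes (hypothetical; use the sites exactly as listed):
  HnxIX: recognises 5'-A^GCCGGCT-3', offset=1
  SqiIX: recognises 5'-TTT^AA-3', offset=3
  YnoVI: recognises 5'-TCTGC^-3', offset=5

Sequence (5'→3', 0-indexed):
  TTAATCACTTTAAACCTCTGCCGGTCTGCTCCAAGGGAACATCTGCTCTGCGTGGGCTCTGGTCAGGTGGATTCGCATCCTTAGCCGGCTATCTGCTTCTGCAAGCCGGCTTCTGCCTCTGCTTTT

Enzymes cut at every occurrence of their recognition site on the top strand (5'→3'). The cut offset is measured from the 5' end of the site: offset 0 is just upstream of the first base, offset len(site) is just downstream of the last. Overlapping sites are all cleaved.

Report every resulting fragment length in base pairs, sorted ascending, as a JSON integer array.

[2,5,6,6,6,8,9,10,12,13,17,32]

Site scan:
  HnxIX AGCCGGCT/1: at [82, 103] ⇒ [83, 104]
  SqiIX TTTAA/3: at [8, 125] ⇒ [2, 11]
  YnoVI TCTGC/5: at [16, 24, 41, 46, 91, 97, 111, 117] ⇒ [21, 29, 46, 51, 96, 102, 116, 122]

All cut coordinates (distinct, sorted): [2, 11, 21, 29, 46, 51, 83, 96, 102, 104, 116, 122]

Fragments:
  2→11: 9 bp
  11→21: 10 bp
  21→29: 8 bp
  29→46: 17 bp
  46→51: 5 bp
  51→83: 32 bp
  83→96: 13 bp
  96→102: 6 bp
  102→104: 2 bp
  104→116: 12 bp
  116→122: 6 bp
  122→2 (wrap): 126-122+2 = 6 bp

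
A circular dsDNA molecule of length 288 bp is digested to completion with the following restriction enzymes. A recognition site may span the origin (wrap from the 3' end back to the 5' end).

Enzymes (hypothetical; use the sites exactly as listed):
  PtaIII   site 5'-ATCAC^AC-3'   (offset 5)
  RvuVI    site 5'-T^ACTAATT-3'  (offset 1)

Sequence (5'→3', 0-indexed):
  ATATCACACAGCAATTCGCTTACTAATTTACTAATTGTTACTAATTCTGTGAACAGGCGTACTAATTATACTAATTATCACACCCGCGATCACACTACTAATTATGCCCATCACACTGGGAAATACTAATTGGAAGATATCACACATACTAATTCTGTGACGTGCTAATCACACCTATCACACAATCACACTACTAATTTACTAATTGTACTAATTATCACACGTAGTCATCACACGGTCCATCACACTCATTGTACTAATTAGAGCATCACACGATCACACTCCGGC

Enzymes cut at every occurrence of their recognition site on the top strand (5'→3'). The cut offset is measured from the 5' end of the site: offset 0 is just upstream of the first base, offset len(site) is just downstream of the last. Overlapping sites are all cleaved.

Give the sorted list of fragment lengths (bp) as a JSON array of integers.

[3,3,4,8,8,8,8,9,9,9,9,10,10,12,12,12,12,13,14,15,17,18,19,21,25]

Scan for sites:
  PtaIII (ATCACAC, off=5): starts [2, 76, 88, 109, 138, 167, 176, 184, 216, 229, 241, 267, 275] → cuts [7, 81, 93, 114, 143, 172, 181, 189, 221, 234, 246, 272, 280]
  RvuVI (TACTAATT, off=1): starts [20, 28, 38, 59, 68, 95, 123, 146, 191, 199, 208, 254] → cuts [21, 29, 39, 60, 69, 96, 124, 147, 192, 200, 209, 255]

All cut coordinates (distinct, sorted): [7, 21, 29, 39, 60, 69, 81, 93, 96, 114, 124, 143, 147, 172, 181, 189, 192, 200, 209, 221, 234, 246, 255, 272, 280]

Fragment lengths:
  7→21: 14 bp
  21→29: 8 bp
  29→39: 10 bp
  39→60: 21 bp
  60→69: 9 bp
  69→81: 12 bp
  81→93: 12 bp
  93→96: 3 bp
  96→114: 18 bp
  114→124: 10 bp
  124→143: 19 bp
  143→147: 4 bp
  147→172: 25 bp
  172→181: 9 bp
  181→189: 8 bp
  189→192: 3 bp
  192→200: 8 bp
  200→209: 9 bp
  209→221: 12 bp
  221→234: 13 bp
  234→246: 12 bp
  246→255: 9 bp
  255→272: 17 bp
  272→280: 8 bp
  280→7 (wrap): 288-280+7 = 15 bp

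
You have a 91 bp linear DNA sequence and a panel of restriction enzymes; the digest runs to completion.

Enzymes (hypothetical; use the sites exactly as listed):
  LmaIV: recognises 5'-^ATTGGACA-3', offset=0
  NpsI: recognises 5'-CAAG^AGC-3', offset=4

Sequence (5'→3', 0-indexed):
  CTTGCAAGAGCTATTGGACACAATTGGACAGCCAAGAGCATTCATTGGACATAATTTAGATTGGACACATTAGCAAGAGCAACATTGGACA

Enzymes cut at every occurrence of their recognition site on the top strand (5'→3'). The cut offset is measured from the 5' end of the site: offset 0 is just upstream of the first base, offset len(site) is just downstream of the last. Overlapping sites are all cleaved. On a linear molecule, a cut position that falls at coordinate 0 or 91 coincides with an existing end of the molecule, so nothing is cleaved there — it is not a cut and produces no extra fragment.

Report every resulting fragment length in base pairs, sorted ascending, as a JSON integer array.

Site scan:
  LmaIV (ATTGGACA, off=0): starts [12, 22, 43, 59, 83] → cuts [12, 22, 43, 59, 83]
  NpsI (CAAGAGC, off=4): starts [4, 32, 73] → cuts [8, 36, 77]

Pooled cuts: [8, 12, 22, 36, 43, 59, 77, 83]

Fragment lengths:
  [0,8): 8 bp
  [8,12): 4 bp
  [12,22): 10 bp
  [22,36): 14 bp
  [36,43): 7 bp
  [43,59): 16 bp
  [59,77): 18 bp
  [77,83): 6 bp
  [83,91): 8 bp

[4,6,7,8,8,10,14,16,18]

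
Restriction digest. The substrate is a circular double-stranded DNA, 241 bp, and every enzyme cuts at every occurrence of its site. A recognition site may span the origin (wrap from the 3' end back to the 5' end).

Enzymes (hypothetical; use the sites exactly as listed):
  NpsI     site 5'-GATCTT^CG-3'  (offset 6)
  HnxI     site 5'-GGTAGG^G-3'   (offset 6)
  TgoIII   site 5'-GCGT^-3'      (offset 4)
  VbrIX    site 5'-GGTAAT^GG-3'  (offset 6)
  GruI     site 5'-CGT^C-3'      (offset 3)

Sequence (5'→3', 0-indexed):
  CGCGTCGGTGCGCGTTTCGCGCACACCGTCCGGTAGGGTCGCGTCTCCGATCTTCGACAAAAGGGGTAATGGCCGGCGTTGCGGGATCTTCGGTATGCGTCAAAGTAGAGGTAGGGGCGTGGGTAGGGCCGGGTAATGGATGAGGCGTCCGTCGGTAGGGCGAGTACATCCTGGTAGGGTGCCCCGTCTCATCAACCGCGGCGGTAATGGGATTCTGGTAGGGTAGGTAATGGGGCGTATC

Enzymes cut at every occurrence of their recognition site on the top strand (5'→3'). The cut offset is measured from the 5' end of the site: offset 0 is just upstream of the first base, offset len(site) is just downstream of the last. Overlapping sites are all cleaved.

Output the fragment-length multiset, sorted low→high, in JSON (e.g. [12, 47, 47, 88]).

[4,5,7,7,7,7,8,8,9,9,9,10,10,10,10,11,11,14,14,15,16,19,21]

Site scan:
  NpsI (GATCTTCG, off=6): starts [48, 84] → cuts [54, 90]
  HnxI (GGTAGGG, off=6): starts [31, 109, 121, 153, 172, 216] → cuts [37, 115, 127, 159, 178, 222]
  TgoIII (GCGT, off=4): starts [1, 11, 40, 75, 96, 116, 144, 234] → cuts [5, 15, 44, 79, 100, 120, 148, 238]
  VbrIX (GGTAATGG, off=6): starts [64, 131, 202, 225] → cuts [70, 137, 208, 231]
  GruI (CGTC, off=3): starts [2, 26, 41, 97, 145, 149, 184] → cuts [5, 29, 44, 100, 148, 152, 187]

Pooled cuts: [5, 15, 29, 37, 44, 54, 70, 79, 90, 100, 115, 120, 127, 137, 148, 152, 159, 178, 187, 208, 222, 231, 238]

Fragment lengths:
  5→15: 10 bp
  15→29: 14 bp
  29→37: 8 bp
  37→44: 7 bp
  44→54: 10 bp
  54→70: 16 bp
  70→79: 9 bp
  79→90: 11 bp
  90→100: 10 bp
  100→115: 15 bp
  115→120: 5 bp
  120→127: 7 bp
  127→137: 10 bp
  137→148: 11 bp
  148→152: 4 bp
  152→159: 7 bp
  159→178: 19 bp
  178→187: 9 bp
  187→208: 21 bp
  208→222: 14 bp
  222→231: 9 bp
  231→238: 7 bp
  238→5 (wrap): 241-238+5 = 8 bp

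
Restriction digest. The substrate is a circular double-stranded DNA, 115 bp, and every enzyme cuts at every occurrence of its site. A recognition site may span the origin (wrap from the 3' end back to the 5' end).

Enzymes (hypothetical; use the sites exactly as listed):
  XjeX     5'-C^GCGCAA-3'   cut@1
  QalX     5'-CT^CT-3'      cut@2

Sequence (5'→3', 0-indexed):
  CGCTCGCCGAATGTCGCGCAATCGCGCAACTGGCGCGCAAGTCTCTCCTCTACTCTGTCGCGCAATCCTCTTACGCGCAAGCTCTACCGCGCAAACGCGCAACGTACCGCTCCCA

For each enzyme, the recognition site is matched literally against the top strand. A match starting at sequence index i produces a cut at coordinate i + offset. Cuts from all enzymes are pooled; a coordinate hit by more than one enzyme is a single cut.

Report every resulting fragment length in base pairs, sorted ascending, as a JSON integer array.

Site scan:
  XjeX CGCGCAA/1: at [14, 22, 33, 58, 73, 87, 95] ⇒ [15, 23, 34, 59, 74, 88, 96]
  QalX CTCT/2: at [42, 47, 52, 67, 81] ⇒ [44, 49, 54, 69, 83]

All cut coordinates (distinct, sorted): [15, 23, 34, 44, 49, 54, 59, 69, 74, 83, 88, 96]

Fragment lengths:
  15→23: 8 bp
  23→34: 11 bp
  34→44: 10 bp
  44→49: 5 bp
  49→54: 5 bp
  54→59: 5 bp
  59→69: 10 bp
  69→74: 5 bp
  74→83: 9 bp
  83→88: 5 bp
  88→96: 8 bp
  96→15 (wrap): 115-96+15 = 34 bp

[5,5,5,5,5,8,8,9,10,10,11,34]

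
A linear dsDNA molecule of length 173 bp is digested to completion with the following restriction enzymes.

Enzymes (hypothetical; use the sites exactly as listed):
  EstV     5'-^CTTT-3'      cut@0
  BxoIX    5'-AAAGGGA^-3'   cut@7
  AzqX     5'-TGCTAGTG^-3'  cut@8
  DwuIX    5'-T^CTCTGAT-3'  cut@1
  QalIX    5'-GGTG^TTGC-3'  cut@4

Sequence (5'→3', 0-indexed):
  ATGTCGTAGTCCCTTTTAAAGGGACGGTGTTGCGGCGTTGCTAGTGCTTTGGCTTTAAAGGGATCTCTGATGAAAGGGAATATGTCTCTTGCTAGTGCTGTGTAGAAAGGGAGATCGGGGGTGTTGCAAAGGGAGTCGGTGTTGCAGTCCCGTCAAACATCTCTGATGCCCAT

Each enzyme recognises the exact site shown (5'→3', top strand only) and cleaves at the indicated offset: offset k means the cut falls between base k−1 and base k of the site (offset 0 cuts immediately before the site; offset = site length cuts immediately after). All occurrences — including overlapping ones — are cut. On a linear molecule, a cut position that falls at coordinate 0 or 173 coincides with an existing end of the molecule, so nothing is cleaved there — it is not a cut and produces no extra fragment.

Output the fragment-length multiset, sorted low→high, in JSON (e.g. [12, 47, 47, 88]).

[1,5,6,7,11,11,11,12,12,13,15,15,17,18,19]

Site scan:
  EstV (CTTT, off=0): starts [12, 46, 52] → cuts [12, 46, 52]
  BxoIX (AAAGGGA, off=7): starts [17, 56, 72, 105, 127] → cuts [24, 63, 79, 112, 134]
  AzqX (TGCTAGTG, off=8): starts [38, 89] → cuts [46, 97]
  DwuIX (TCTCTGAT, off=1): starts [63, 159] → cuts [64, 160]
  QalIX (GGTGTTGC, off=4): starts [25, 119, 137] → cuts [29, 123, 141]

All cut coordinates (distinct, sorted): [12, 24, 29, 46, 52, 63, 64, 79, 97, 112, 123, 134, 141, 160]

Fragments:
  [0,12): 12 bp
  [12,24): 12 bp
  [24,29): 5 bp
  [29,46): 17 bp
  [46,52): 6 bp
  [52,63): 11 bp
  [63,64): 1 bp
  [64,79): 15 bp
  [79,97): 18 bp
  [97,112): 15 bp
  [112,123): 11 bp
  [123,134): 11 bp
  [134,141): 7 bp
  [141,160): 19 bp
  [160,173): 13 bp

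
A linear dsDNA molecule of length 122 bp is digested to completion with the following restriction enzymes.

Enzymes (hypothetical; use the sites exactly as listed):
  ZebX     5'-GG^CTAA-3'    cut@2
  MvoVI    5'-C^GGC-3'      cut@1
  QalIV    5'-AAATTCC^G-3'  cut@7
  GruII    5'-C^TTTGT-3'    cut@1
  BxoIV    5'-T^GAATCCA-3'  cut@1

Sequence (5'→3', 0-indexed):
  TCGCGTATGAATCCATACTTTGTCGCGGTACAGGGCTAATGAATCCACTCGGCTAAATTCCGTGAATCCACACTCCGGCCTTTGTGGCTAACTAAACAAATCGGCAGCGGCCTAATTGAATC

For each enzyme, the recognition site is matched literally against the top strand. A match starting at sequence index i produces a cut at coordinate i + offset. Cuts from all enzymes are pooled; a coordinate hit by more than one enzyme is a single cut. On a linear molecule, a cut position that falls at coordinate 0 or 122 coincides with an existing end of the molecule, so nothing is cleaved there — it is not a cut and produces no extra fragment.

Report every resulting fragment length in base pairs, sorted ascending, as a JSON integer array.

Site scan:
  ZebX (GGCTAA, off=2): starts [33, 50, 85] → cuts [35, 52, 87]
  MvoVI (CGGC, off=1): starts [49, 75, 101, 107] → cuts [50, 76, 102, 108]
  QalIV (AAATTCCG, off=7): starts [54] → cuts [61]
  GruII (CTTTGT, off=1): starts [17, 79] → cuts [18, 80]
  BxoIV (TGAATCCA, off=1): starts [7, 39, 62] → cuts [8, 40, 63]

Pooled cuts: [8, 18, 35, 40, 50, 52, 61, 63, 76, 80, 87, 102, 108]

Fragment lengths:
  [0,8): 8 bp
  [8,18): 10 bp
  [18,35): 17 bp
  [35,40): 5 bp
  [40,50): 10 bp
  [50,52): 2 bp
  [52,61): 9 bp
  [61,63): 2 bp
  [63,76): 13 bp
  [76,80): 4 bp
  [80,87): 7 bp
  [87,102): 15 bp
  [102,108): 6 bp
  [108,122): 14 bp

[2,2,4,5,6,7,8,9,10,10,13,14,15,17]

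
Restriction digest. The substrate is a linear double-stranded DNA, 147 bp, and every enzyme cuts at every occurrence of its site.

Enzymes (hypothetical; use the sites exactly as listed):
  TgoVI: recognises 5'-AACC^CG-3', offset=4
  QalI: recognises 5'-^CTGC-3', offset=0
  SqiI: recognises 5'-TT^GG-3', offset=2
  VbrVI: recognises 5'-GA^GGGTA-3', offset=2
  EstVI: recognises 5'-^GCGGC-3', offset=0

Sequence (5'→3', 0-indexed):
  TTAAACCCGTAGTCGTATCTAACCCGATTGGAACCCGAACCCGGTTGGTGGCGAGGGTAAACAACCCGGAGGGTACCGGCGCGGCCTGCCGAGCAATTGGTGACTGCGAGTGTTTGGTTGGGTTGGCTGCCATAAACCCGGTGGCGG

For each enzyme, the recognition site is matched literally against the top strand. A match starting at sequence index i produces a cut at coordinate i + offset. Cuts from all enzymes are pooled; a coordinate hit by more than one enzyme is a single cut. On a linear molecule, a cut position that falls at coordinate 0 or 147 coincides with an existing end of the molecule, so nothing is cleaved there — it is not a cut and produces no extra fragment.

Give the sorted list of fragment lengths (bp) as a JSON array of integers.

Per-enzyme occurrences:
  TgoVI AACCCG/4: at [3, 20, 31, 37, 62, 134] ⇒ [7, 24, 35, 41, 66, 138]
  QalI CTGC/0: at [85, 103, 126] ⇒ [85, 103, 126]
  SqiI TTGG/2: at [27, 44, 96, 113, 117, 122] ⇒ [29, 46, 98, 115, 119, 124]
  VbrVI GAGGGTA/2: at [52, 68] ⇒ [54, 70]
  EstVI GCGGC/0: at [80] ⇒ [80]

Pooled cuts: [7, 24, 29, 35, 41, 46, 54, 66, 70, 80, 85, 98, 103, 115, 119, 124, 126, 138]

Fragments:
  [0,7): 7 bp
  [7,24): 17 bp
  [24,29): 5 bp
  [29,35): 6 bp
  [35,41): 6 bp
  [41,46): 5 bp
  [46,54): 8 bp
  [54,66): 12 bp
  [66,70): 4 bp
  [70,80): 10 bp
  [80,85): 5 bp
  [85,98): 13 bp
  [98,103): 5 bp
  [103,115): 12 bp
  [115,119): 4 bp
  [119,124): 5 bp
  [124,126): 2 bp
  [126,138): 12 bp
  [138,147): 9 bp

[2,4,4,5,5,5,5,5,6,6,7,8,9,10,12,12,12,13,17]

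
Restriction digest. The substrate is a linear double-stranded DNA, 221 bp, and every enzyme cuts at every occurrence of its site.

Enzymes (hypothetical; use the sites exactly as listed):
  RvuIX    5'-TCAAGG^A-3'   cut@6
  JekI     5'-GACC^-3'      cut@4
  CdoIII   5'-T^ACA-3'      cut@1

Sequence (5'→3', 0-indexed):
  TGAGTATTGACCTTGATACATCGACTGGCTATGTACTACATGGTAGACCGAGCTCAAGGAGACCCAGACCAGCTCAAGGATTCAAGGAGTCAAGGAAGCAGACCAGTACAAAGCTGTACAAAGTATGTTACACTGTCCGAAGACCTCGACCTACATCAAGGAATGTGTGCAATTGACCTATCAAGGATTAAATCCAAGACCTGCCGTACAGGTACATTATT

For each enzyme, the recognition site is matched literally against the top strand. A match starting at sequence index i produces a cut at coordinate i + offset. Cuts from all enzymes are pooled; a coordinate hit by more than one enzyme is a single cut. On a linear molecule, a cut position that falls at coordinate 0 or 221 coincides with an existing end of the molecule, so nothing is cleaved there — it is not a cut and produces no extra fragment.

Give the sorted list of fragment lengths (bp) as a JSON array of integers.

[1,3,5,5,6,6,6,6,8,8,8,8,9,9,9,10,10,12,12,12,15,16,17,20]

Site scan:
  RvuIX TCAAGGA/6: at [53, 73, 81, 89, 155, 180] ⇒ [59, 79, 87, 95, 161, 186]
  JekI GACC/4: at [8, 45, 60, 66, 100, 141, 147, 174, 197] ⇒ [12, 49, 64, 70, 104, 145, 151, 178, 201]
  CdoIII TACA/1: at [16, 36, 106, 116, 128, 151, 206, 212] ⇒ [17, 37, 107, 117, 129, 152, 207, 213]

Pooled cuts: [12, 17, 37, 49, 59, 64, 70, 79, 87, 95, 104, 107, 117, 129, 145, 151, 152, 161, 178, 186, 201, 207, 213]

Fragment lengths:
  [0,12): 12 bp
  [12,17): 5 bp
  [17,37): 20 bp
  [37,49): 12 bp
  [49,59): 10 bp
  [59,64): 5 bp
  [64,70): 6 bp
  [70,79): 9 bp
  [79,87): 8 bp
  [87,95): 8 bp
  [95,104): 9 bp
  [104,107): 3 bp
  [107,117): 10 bp
  [117,129): 12 bp
  [129,145): 16 bp
  [145,151): 6 bp
  [151,152): 1 bp
  [152,161): 9 bp
  [161,178): 17 bp
  [178,186): 8 bp
  [186,201): 15 bp
  [201,207): 6 bp
  [207,213): 6 bp
  [213,221): 8 bp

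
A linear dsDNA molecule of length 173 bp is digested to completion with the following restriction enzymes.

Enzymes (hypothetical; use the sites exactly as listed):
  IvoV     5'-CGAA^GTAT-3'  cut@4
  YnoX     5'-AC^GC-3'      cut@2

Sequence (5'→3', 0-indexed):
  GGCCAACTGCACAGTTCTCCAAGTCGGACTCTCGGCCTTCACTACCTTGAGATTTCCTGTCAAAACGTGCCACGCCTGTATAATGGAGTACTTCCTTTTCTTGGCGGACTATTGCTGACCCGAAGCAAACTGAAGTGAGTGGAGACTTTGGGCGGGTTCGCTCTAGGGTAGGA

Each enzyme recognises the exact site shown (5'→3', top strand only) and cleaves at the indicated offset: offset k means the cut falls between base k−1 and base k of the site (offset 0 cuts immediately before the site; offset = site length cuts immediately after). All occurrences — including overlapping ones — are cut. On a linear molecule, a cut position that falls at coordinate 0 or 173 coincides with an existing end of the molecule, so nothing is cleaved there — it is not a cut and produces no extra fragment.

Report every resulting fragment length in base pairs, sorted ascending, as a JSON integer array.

[73,100]

Site scan:
  IvoV (CGAAGTAT, off=4): no sites
  YnoX ACGC/2: at [71] ⇒ [73]

Pooled cuts: [73]

Fragment lengths:
  [0,73): 73 bp
  [73,173): 100 bp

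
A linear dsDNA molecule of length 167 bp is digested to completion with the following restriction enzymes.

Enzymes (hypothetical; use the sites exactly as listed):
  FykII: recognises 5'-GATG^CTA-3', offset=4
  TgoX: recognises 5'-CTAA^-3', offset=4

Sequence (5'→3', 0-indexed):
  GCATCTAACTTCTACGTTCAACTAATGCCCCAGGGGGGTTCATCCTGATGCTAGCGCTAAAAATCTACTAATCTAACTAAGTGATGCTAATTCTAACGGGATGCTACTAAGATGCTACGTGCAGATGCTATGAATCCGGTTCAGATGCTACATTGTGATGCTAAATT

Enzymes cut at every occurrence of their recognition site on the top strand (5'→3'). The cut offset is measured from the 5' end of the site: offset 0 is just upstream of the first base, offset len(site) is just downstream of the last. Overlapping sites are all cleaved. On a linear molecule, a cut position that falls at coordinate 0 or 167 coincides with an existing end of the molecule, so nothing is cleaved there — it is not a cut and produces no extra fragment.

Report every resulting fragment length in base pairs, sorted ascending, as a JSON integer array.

Per-enzyme occurrences:
  FykII GATGCTA/4: at [46, 82, 99, 110, 123, 143, 156] ⇒ [50, 86, 103, 114, 127, 147, 160]
  TgoX CTAA/4: at [4, 21, 56, 67, 72, 76, 86, 92, 106, 160] ⇒ [8, 25, 60, 71, 76, 80, 90, 96, 110, 164]

All cut coordinates (distinct, sorted): [8, 25, 50, 60, 71, 76, 80, 86, 90, 96, 103, 110, 114, 127, 147, 160, 164]

Fragment lengths:
  [0,8): 8 bp
  [8,25): 17 bp
  [25,50): 25 bp
  [50,60): 10 bp
  [60,71): 11 bp
  [71,76): 5 bp
  [76,80): 4 bp
  [80,86): 6 bp
  [86,90): 4 bp
  [90,96): 6 bp
  [96,103): 7 bp
  [103,110): 7 bp
  [110,114): 4 bp
  [114,127): 13 bp
  [127,147): 20 bp
  [147,160): 13 bp
  [160,164): 4 bp
  [164,167): 3 bp

[3,4,4,4,4,5,6,6,7,7,8,10,11,13,13,17,20,25]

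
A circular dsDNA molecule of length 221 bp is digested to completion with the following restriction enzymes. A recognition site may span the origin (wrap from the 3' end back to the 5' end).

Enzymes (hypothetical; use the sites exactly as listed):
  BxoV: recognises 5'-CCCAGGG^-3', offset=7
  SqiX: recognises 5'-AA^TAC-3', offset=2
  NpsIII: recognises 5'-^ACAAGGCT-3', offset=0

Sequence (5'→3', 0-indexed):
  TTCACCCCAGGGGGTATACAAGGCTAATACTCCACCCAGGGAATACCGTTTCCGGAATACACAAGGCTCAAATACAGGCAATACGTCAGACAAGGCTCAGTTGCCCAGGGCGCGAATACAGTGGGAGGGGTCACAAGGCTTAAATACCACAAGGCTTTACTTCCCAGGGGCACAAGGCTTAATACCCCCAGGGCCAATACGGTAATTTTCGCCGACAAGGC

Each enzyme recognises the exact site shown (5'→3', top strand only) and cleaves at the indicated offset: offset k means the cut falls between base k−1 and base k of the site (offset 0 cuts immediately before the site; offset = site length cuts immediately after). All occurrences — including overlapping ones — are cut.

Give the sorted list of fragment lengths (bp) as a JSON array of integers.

[2,2,3,4,4,5,6,8,9,10,11,11,12,12,14,14,16,17,19,21,21]

Per-enzyme occurrences:
  BxoV CCCAGGG/7: at [5, 34, 103, 162, 186] ⇒ [12, 41, 110, 169, 193]
  SqiX AATAC/2: at [25, 41, 55, 70, 79, 114, 142, 180, 195] ⇒ [27, 43, 57, 72, 81, 116, 144, 182, 197]
  NpsIII ACAAGGCT/0: at [17, 60, 89, 132, 148, 171, 214] ⇒ [17, 60, 89, 132, 148, 171, 214]

All cut coordinates (distinct, sorted): [12, 17, 27, 41, 43, 57, 60, 72, 81, 89, 110, 116, 132, 144, 148, 169, 171, 182, 193, 197, 214]

Fragments:
  12→17: 5 bp
  17→27: 10 bp
  27→41: 14 bp
  41→43: 2 bp
  43→57: 14 bp
  57→60: 3 bp
  60→72: 12 bp
  72→81: 9 bp
  81→89: 8 bp
  89→110: 21 bp
  110→116: 6 bp
  116→132: 16 bp
  132→144: 12 bp
  144→148: 4 bp
  148→169: 21 bp
  169→171: 2 bp
  171→182: 11 bp
  182→193: 11 bp
  193→197: 4 bp
  197→214: 17 bp
  214→12 (wrap): 221-214+12 = 19 bp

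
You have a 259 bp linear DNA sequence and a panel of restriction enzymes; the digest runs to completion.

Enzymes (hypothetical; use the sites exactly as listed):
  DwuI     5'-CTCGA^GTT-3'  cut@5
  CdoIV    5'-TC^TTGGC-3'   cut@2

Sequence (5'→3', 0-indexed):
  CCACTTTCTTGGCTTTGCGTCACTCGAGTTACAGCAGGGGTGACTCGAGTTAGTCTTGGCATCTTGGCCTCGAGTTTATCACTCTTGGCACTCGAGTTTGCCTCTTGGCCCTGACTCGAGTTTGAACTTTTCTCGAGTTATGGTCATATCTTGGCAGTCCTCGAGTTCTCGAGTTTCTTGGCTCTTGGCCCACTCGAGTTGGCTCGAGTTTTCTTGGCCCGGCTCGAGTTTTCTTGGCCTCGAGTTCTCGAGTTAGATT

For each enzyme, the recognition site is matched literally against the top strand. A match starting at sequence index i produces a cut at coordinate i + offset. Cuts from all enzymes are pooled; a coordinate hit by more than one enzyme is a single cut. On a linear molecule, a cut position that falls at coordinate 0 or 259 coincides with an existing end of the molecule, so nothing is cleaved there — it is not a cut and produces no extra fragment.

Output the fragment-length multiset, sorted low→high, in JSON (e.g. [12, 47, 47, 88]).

Scan for sites:
  DwuI CTCGAGTT/5: at [22, 43, 68, 90, 114, 131, 159, 167, 192, 202, 222, 238, 246] ⇒ [27, 48, 73, 95, 119, 136, 164, 172, 197, 207, 227, 243, 251]
  CdoIV TCTTGGC/2: at [6, 53, 61, 82, 102, 148, 175, 182, 211, 231] ⇒ [8, 55, 63, 84, 104, 150, 177, 184, 213, 233]

All cut coordinates (distinct, sorted): [8, 27, 48, 55, 63, 73, 84, 95, 104, 119, 136, 150, 164, 172, 177, 184, 197, 207, 213, 227, 233, 243, 251]

Fragments:
  [0,8): 8 bp
  [8,27): 19 bp
  [27,48): 21 bp
  [48,55): 7 bp
  [55,63): 8 bp
  [63,73): 10 bp
  [73,84): 11 bp
  [84,95): 11 bp
  [95,104): 9 bp
  [104,119): 15 bp
  [119,136): 17 bp
  [136,150): 14 bp
  [150,164): 14 bp
  [164,172): 8 bp
  [172,177): 5 bp
  [177,184): 7 bp
  [184,197): 13 bp
  [197,207): 10 bp
  [207,213): 6 bp
  [213,227): 14 bp
  [227,233): 6 bp
  [233,243): 10 bp
  [243,251): 8 bp
  [251,259): 8 bp

[5,6,6,7,7,8,8,8,8,8,9,10,10,10,11,11,13,14,14,14,15,17,19,21]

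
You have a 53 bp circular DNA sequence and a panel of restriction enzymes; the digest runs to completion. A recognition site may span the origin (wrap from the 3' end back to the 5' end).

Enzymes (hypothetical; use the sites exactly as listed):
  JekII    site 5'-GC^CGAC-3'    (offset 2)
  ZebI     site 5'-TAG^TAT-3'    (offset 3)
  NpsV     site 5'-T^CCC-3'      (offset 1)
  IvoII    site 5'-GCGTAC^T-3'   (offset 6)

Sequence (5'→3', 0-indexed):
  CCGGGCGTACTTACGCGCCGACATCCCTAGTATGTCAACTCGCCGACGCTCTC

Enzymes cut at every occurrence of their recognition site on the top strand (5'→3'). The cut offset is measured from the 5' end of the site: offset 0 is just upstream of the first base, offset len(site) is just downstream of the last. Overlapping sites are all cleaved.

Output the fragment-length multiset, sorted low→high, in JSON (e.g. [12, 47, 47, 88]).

Scan for sites:
  JekII (GCCGAC, off=2): starts [16, 41] → cuts [18, 43]
  ZebI (TAGTAT, off=3): starts [27] → cuts [30]
  NpsV (TCCC, off=1): starts [23, 51] → cuts [24, 52]
  IvoII (GCGTACT, off=6): starts [4] → cuts [10]

All cut coordinates (distinct, sorted): [10, 18, 24, 30, 43, 52]

Fragments:
  10→18: 8 bp
  18→24: 6 bp
  24→30: 6 bp
  30→43: 13 bp
  43→52: 9 bp
  52→10 (wrap): 53-52+10 = 11 bp

[6,6,8,9,11,13]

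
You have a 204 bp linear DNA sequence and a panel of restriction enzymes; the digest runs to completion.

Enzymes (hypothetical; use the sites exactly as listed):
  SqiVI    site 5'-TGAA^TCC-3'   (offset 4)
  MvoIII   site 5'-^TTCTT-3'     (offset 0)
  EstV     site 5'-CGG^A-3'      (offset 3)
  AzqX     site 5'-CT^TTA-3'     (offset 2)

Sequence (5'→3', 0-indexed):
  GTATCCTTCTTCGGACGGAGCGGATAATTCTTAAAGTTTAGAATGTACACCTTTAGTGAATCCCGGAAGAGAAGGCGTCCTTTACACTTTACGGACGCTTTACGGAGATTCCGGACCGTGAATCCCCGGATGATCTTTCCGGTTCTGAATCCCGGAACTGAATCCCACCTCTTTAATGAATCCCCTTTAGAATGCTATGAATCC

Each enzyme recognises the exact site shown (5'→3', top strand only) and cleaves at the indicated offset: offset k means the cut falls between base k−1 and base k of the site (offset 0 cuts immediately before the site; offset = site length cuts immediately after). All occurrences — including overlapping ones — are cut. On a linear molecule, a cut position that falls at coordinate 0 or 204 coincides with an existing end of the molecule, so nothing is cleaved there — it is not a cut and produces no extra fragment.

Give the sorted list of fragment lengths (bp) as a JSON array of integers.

[3,4,4,5,5,6,6,6,6,6,6,7,7,7,8,8,8,8,9,10,15,15,20,25]

Site scan:
  SqiVI TGAATCC/4: at [56, 118, 145, 158, 176, 197] ⇒ [60, 122, 149, 162, 180, 201]
  MvoIII TTCTT/0: at [6, 27] ⇒ [6, 27]
  EstV CGGA/3: at [11, 15, 20, 63, 91, 102, 111, 126, 152] ⇒ [14, 18, 23, 66, 94, 105, 114, 129, 155]
  AzqX CTTTA/2: at [50, 79, 86, 97, 170, 184] ⇒ [52, 81, 88, 99, 172, 186]

Pooled cuts: [6, 14, 18, 23, 27, 52, 60, 66, 81, 88, 94, 99, 105, 114, 122, 129, 149, 155, 162, 172, 180, 186, 201]

Fragments:
  [0,6): 6 bp
  [6,14): 8 bp
  [14,18): 4 bp
  [18,23): 5 bp
  [23,27): 4 bp
  [27,52): 25 bp
  [52,60): 8 bp
  [60,66): 6 bp
  [66,81): 15 bp
  [81,88): 7 bp
  [88,94): 6 bp
  [94,99): 5 bp
  [99,105): 6 bp
  [105,114): 9 bp
  [114,122): 8 bp
  [122,129): 7 bp
  [129,149): 20 bp
  [149,155): 6 bp
  [155,162): 7 bp
  [162,172): 10 bp
  [172,180): 8 bp
  [180,186): 6 bp
  [186,201): 15 bp
  [201,204): 3 bp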